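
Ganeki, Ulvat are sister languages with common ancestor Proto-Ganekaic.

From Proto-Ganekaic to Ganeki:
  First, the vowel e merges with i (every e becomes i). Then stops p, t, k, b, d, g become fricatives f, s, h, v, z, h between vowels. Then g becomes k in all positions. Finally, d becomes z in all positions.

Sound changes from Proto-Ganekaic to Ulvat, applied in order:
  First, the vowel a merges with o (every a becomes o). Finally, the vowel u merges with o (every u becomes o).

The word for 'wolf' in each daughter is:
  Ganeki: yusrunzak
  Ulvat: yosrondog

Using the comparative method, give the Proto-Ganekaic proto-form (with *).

*yusrundag

Position 9: Ganeki has k, Ulvat has g. Ulvat preserves g here (none of its changes turn any other segment into g), so the proto-segment is *g.
Position 5: Ganeki has u, Ulvat has o. Ganeki preserves u here (none of its changes turn any other segment into u), so the proto-segment is *u.
Verify the candidate proto-form against each daughter:
Ganeki: *yusrundag > yusrundak > yusrunzak  (by unconditioned shift, unconditioned shift)
Ulvat: *yusrundag > yusrundog > yosrondog  (by vowel merger, vowel merger)
*yusrundag is the unique common source.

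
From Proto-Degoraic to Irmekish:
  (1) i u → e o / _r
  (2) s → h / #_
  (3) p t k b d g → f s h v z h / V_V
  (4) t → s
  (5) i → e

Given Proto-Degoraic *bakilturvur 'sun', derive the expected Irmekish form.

Irmekish: start from *bakilturvur.
  rule 1 (pre-rhotic lowering): bakilturvur → bakiltorvor
  rule 2: no change — bakiltorvor
  rule 3 (intervocalic lenition): bakiltorvor → bahiltorvor
  rule 4 (unconditioned shift): bahiltorvor → bahilsorvor
  rule 5 (vowel merger): bahilsorvor → bahelsorvor
  ⇒ Irmekish bahelsorvor

bahelsorvor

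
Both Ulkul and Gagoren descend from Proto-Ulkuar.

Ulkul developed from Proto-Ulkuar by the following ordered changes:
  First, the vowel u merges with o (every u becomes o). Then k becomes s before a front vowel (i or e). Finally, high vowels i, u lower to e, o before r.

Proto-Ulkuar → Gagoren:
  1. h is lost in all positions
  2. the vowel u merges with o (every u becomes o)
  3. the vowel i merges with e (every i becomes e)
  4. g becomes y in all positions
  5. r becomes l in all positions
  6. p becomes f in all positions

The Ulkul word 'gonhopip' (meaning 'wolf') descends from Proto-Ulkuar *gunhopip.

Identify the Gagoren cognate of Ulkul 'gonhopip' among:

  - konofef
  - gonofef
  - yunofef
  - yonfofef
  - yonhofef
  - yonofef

Gagoren: *gunhopip
  gunhopip → gunopip   [h-loss]
  gunopip → gonopip   [vowel merger]
  gonopip → gonopep   [vowel merger]
  gonopep → yonopep   [unconditioned shift]
  yonopep (rule 5 does not apply)
  yonopep → yonofef   [unconditioned shift]
  giving Gagoren yonofef.

yonofef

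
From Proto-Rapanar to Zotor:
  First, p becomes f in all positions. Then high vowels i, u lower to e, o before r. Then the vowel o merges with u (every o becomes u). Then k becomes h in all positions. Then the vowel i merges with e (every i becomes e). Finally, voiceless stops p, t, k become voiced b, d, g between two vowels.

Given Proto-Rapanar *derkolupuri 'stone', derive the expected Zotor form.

derhulufure

Zotor: *derkolupuri > derkolufuri > derkolufori > derkulufuri > derhulufuri > derhulufure  (by unconditioned shift, pre-rhotic lowering, vowel merger, unconditioned shift, vowel merger)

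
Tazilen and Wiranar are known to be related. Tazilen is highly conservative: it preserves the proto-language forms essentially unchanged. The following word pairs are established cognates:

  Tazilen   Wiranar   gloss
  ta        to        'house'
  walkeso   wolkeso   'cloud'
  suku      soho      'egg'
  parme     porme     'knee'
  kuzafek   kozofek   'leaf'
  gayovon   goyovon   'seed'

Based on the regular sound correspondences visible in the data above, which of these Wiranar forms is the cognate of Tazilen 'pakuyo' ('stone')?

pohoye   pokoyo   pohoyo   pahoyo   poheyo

pohoyo

walkeso ~ wolkeso, gayovon ~ goyovon — Tazilen a corresponds to Wiranar o after a consonant, before a consonant other than r, m, n, p, b, f, v.
suku ~ soho — Tazilen k corresponds to Wiranar h between vowels (before a back vowel).
suku ~ soho, kuzafek ~ kozofek — Tazilen u corresponds to Wiranar o after a consonant, before a consonant other than r, m, n, p, b, f, v.
Applying these to Tazilen 'pakuyo':
  pakuyo → pokuyo   (a→o after a consonant, before a consonant other than r, m, n, p, b, f, v)
  pokuyo → pohuyo   (k→h between vowels (before a back vowel))
  pohuyo → pohoyo   (u→o after a consonant, before a consonant other than r, m, n, p, b, f, v)
So the Wiranar cognate is 'pohoyo'.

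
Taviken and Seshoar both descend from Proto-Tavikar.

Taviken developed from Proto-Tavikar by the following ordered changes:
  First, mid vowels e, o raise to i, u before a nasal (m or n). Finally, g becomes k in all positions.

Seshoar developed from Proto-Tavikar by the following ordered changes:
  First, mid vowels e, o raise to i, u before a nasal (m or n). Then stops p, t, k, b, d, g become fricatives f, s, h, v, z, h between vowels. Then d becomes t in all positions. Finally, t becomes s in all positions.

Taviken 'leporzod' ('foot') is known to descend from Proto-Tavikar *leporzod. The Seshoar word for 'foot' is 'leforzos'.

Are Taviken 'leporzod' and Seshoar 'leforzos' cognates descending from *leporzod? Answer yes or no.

yes

Derive the expected Seshoar reflex of *leporzod:
Seshoar: *leporzod > leforzod > leforzot > leforzos  (by intervocalic lenition, unconditioned shift, unconditioned shift)
Seshoar 'leforzos' matches the regular reflex exactly, so the pair is cognate.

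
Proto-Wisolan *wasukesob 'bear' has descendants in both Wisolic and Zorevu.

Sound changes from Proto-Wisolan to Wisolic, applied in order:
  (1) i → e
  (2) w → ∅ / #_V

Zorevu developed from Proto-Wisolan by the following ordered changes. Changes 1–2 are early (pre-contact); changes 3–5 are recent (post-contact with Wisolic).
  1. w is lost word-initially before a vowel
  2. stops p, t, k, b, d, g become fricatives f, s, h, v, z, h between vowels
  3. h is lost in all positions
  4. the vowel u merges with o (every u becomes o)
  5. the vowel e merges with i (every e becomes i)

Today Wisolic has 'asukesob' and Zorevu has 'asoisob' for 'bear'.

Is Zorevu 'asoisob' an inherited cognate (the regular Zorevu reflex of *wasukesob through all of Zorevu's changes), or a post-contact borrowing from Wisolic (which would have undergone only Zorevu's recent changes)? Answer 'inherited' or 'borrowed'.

If inherited, *wasukesob would pass through all of Zorevu's changes:
Zorevu: *wasukesob > asukesob > asuhesob > asuesob > asoesob > asoisob  (by glide loss, intervocalic lenition, h-loss, vowel merger, vowel merger)
If borrowed from Wisolic 'asukesob' after the early changes, it would undergo only the recent ones:
  rule 3 (h-loss): no change (asukesob)
  rule 4 (vowel merger): asukesob → asokesob
  rule 5 (vowel merger): asokesob → asokisob
  ⇒ as a loan: asokisob
Zorevu 'asoisob' matches the inherited outcome exactly, so it is an inherited cognate, not a loan.

inherited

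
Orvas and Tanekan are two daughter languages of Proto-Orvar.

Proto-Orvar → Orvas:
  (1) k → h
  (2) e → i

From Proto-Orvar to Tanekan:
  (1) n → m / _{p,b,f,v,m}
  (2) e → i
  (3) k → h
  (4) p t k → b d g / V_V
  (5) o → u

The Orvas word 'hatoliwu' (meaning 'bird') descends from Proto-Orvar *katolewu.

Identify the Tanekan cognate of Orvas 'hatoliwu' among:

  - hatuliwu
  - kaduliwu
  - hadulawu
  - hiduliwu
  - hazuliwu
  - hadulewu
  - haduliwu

Tanekan: *katolewu > katoliwu > hatoliwu > hadoliwu > haduliwu  (by vowel merger, unconditioned shift, intervocalic voicing, vowel merger)
The other candidates each miss or misapply at least one Tanekan change.

haduliwu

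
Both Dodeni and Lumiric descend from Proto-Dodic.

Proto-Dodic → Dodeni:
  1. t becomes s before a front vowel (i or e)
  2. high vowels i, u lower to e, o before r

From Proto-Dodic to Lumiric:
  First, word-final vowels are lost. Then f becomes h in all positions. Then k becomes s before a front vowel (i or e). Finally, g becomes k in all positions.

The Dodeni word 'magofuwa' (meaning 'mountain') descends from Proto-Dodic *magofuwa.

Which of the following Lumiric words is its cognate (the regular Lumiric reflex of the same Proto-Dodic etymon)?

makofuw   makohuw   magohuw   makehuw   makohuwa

Lumiric: *magofuwa
  magofuwa → magofuw   [apocope]
  magofuw → magohuw   [unconditioned shift]
  magohuw (rule 3 does not apply)
  magohuw → makohuw   [unconditioned shift]
  giving Lumiric makohuw.

makohuw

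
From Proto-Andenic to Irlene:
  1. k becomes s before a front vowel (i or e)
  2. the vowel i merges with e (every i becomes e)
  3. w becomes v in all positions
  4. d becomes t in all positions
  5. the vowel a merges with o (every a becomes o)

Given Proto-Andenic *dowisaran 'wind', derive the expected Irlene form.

Irlene: start from *dowisaran.
  rule 1: no change — dowisaran
  rule 2 (vowel merger): dowisaran → dowesaran
  rule 3 (unconditioned shift): dowesaran → dovesaran
  rule 4 (unconditioned shift): dovesaran → tovesaran
  rule 5 (vowel merger): tovesaran → tovesoron
  ⇒ Irlene tovesoron

tovesoron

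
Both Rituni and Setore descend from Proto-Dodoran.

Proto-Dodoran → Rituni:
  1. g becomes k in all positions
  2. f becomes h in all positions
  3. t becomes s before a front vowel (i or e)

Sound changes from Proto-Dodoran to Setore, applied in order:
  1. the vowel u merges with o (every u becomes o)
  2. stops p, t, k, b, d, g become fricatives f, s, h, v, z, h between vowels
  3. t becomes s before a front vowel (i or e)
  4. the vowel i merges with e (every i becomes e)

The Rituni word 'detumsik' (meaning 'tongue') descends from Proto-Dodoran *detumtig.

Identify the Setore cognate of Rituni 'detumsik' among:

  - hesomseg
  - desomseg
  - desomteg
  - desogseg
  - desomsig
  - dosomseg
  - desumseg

Setore: start from *detumtig.
  rule 1 (vowel merger): detumtig → detomtig
  rule 2 (intervocalic lenition): detomtig → desomtig
  rule 3 (palatalisation): desomtig → desomsig
  rule 4 (vowel merger): desomsig → desomseg
  ⇒ Setore desomseg
Among the options, 'desomseg' alone shows every Setore change applied in order.

desomseg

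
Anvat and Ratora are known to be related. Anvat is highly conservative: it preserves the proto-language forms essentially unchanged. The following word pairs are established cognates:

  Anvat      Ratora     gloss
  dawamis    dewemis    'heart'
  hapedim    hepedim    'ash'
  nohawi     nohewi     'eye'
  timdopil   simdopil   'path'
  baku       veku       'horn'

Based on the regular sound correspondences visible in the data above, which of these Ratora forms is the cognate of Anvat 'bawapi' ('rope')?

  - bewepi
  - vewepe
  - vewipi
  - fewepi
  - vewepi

baku ~ veku — Anvat b corresponds to Ratora v word-initially before a back vowel.
dawamis ~ dewemis, nohawi ~ nohewi — Anvat a corresponds to Ratora e after a consonant, before a consonant other than r, m, n, p, b, f, v.
hapedim ~ hepedim — Anvat a corresponds to Ratora e after a consonant, before a labial obstruent.
Applying these to Anvat 'bawapi':
  bawapi → vawapi   (b→v word-initially before a back vowel)
  vawapi → vewapi   (a→e after a consonant, before a consonant other than r, m, n, p, b, f, v)
  vewapi → vewepi   (a→e after a consonant, before a labial obstruent)
So the Ratora cognate is 'vewepi'.

vewepi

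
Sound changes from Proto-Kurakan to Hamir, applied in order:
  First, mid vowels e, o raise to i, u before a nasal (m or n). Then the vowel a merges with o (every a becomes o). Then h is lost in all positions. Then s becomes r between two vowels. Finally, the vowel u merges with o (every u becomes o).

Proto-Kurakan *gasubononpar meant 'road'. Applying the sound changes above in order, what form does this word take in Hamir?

gorobononpor

Hamir: *gasubononpar > gasubununpar > gosubununpor > gorubununpor > gorobononpor  (by pre-nasal raising, vowel merger, rhotacism, vowel merger)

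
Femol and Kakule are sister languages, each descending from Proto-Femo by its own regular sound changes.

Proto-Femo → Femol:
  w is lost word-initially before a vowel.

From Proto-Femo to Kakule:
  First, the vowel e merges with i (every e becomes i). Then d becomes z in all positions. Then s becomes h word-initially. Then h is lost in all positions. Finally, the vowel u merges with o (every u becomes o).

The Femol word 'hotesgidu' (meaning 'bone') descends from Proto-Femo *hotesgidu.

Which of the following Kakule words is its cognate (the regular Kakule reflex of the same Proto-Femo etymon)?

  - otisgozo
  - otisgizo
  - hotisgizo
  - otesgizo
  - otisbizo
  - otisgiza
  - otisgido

Kakule: *hotesgidu > hotisgidu > hotisgizu > otisgizu > otisgizo  (by vowel merger, unconditioned shift, h-loss, vowel merger)
The other candidates each miss or misapply at least one Kakule change.

otisgizo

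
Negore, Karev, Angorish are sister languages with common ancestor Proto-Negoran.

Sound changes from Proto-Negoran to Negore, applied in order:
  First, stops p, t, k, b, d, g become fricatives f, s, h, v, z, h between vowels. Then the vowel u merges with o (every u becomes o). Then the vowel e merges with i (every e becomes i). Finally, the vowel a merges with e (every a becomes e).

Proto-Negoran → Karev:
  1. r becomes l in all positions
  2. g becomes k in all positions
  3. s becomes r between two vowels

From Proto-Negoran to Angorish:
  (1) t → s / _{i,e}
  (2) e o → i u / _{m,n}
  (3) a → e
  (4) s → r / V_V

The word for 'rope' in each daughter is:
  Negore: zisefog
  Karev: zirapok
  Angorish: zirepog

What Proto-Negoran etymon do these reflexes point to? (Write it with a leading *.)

Position 3: Negore has s, Karev has r, Angorish has r. In Karev, r can only continue *s, so the proto-segment is *s.
Position 7: Negore has g, Karev has k, Angorish has g. Negore preserves g here (none of its changes turn any other segment into g), so the proto-segment is *g.
Verify the candidate proto-form against each daughter:
Negore: start from *zisapog.
  rule 1 (intervocalic lenition): zisapog → zisafog
  rule 2: no change — zisafog
  rule 3: no change — zisafog
  rule 4 (vowel merger): zisafog → zisefog
  ⇒ Negore zisefog
Karev: start from *zisapog.
  rule 1: no change — zisapog
  rule 2 (unconditioned shift): zisapog → zisapok
  rule 3 (rhotacism): zisapok → zirapok
  ⇒ Karev zirapok
Angorish: *zisapog > zisepog > zirepog  (by vowel merger, rhotacism)
No other proto-form is consistent with every reflex, so the reconstruction is *zisapog.

*zisapog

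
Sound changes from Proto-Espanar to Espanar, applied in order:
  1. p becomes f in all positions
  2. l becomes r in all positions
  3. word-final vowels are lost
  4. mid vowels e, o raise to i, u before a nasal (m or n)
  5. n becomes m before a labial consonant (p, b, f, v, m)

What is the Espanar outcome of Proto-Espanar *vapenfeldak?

vafimferdak

Espanar: *vapenfeldak
  vapenfeldak → vafenfeldak   [unconditioned shift]
  vafenfeldak → vafenferdak   [unconditioned shift]
  vafenferdak (rule 3 does not apply)
  vafenferdak → vafinferdak   [pre-nasal raising]
  vafinferdak → vafimferdak   [nasal place assimilation]
  giving Espanar vafimferdak.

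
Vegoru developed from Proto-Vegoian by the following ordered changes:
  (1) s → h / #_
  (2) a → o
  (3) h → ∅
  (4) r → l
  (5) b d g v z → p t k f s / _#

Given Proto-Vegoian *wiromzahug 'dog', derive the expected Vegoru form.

wilomzouk

Vegoru: *wiromzahug > wiromzohug > wiromzoug > wilomzoug > wilomzouk  (by vowel merger, h-loss, unconditioned shift, final devoicing)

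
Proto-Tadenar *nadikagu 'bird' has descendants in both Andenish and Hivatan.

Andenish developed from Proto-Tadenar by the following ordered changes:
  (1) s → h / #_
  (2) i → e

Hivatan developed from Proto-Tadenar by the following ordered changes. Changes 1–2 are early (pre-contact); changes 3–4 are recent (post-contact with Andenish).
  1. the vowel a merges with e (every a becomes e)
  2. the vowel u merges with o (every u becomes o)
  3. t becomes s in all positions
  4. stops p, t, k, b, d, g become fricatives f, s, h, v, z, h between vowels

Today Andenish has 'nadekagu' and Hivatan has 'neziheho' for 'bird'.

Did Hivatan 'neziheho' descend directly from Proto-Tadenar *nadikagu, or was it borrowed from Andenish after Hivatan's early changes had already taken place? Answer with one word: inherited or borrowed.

If inherited, *nadikagu would pass through all of Hivatan's changes:
Hivatan: *nadikagu
  nadikagu → nedikegu   [vowel merger]
  nedikegu → nedikego   [vowel merger]
  nedikego (rule 3 does not apply)
  nedikego → neziheho   [intervocalic lenition]
  giving Hivatan neziheho.
If borrowed from Andenish 'nadekagu' after the early changes, it would undergo only the recent ones:
  rule 3 (unconditioned shift): no change (nadekagu)
  rule 4 (intervocalic lenition): nadekagu → nazehahu
  ⇒ as a loan: nazehahu
Hivatan 'neziheho' matches the inherited outcome exactly, so it is an inherited cognate, not a loan.

inherited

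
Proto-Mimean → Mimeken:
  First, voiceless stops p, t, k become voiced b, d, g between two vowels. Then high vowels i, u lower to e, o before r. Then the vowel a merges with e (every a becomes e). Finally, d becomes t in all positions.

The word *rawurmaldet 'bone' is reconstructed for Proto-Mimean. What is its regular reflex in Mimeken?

Mimeken: start from *rawurmaldet.
  rule 1: no change — rawurmaldet
  rule 2 (pre-rhotic lowering): rawurmaldet → rawormaldet
  rule 3 (vowel merger): rawormaldet → rewormeldet
  rule 4 (unconditioned shift): rewormeldet → rewormeltet
  ⇒ Mimeken rewormeltet

rewormeltet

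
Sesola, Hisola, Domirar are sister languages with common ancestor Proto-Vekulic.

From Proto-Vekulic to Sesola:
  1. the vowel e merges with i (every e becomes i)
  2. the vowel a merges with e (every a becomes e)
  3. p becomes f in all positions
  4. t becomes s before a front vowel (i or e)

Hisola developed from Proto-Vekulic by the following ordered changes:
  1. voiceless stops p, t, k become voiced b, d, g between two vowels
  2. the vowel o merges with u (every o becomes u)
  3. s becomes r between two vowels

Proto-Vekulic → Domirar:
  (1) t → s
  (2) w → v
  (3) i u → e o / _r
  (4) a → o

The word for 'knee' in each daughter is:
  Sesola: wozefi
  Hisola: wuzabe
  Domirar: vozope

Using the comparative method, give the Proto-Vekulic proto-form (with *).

Position 6: Sesola has i, Hisola has e, Domirar has e. Hisola preserves e here (none of its changes turn any other segment into e), so the proto-segment is *e.
Position 5: Sesola has f, Hisola has b, Domirar has p. Domirar preserves p here (none of its changes turn any other segment into p), so the proto-segment is *p.
Verify the candidate proto-form against each daughter:
Sesola: start from *wozape.
  rule 1 (vowel merger): wozape → wozapi
  rule 2 (vowel merger): wozapi → wozepi
  rule 3 (unconditioned shift): wozepi → wozefi
  rule 4: no change — wozefi
  ⇒ Sesola wozefi
Hisola: *wozape
  wozape → wozabe   [intervocalic voicing]
  wozabe → wuzabe   [vowel merger]
  wuzabe (rule 3 does not apply)
  giving Hisola wuzabe.
Domirar: *wozape
  wozape (rule 1 does not apply)
  wozape → vozape   [unconditioned shift]
  vozape (rule 3 does not apply)
  vozape → vozope   [vowel merger]
  giving Domirar vozope.
*wozape is the unique common source.

*wozape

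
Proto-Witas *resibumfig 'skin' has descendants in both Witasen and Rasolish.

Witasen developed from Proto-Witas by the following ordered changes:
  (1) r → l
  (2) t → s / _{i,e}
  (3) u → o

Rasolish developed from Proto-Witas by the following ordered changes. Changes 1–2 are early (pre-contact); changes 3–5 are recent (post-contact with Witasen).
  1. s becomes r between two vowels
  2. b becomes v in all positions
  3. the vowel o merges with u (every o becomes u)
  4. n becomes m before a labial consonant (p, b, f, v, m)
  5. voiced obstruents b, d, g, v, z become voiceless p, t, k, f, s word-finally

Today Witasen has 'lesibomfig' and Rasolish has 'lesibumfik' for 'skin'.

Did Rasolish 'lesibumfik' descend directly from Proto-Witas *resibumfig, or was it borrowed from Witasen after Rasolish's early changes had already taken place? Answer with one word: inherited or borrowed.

borrowed

If inherited, *resibumfig would pass through all of Rasolish's changes:
Rasolish: *resibumfig
  resibumfig → reribumfig   [rhotacism]
  reribumfig → rerivumfig   [unconditioned shift]
  rerivumfig (rule 3 does not apply)
  rerivumfig (rule 4 does not apply)
  rerivumfig → rerivumfik   [final devoicing]
  giving Rasolish rerivumfik.
If borrowed from Witasen 'lesibomfig' after the early changes, it would undergo only the recent ones:
  rule 3 (vowel merger): lesibomfig → lesibumfig
  rule 4 (nasal place assimilation): no change (lesibumfig)
  rule 5 (final devoicing): lesibumfig → lesibumfik
  ⇒ as a loan: lesibumfik
Rasolish 'lesibumfik' matches the loan outcome 'lesibumfik', not the inherited 'rerivumfik' — it skipped the early Rasolish changes, so it was borrowed from Witasen.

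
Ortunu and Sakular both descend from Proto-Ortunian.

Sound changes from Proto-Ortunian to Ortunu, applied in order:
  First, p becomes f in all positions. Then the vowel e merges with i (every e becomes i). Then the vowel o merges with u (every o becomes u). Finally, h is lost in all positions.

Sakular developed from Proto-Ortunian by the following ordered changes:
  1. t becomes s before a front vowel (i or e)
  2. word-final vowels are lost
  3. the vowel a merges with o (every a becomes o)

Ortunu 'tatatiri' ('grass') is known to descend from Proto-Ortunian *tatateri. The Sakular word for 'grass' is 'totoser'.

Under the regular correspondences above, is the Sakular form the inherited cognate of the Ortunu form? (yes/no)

yes

Derive the expected Sakular reflex of *tatateri:
Sakular: start from *tatateri.
  rule 1 (palatalisation): tatateri → tataseri
  rule 2 (apocope): tataseri → tataser
  rule 3 (vowel merger): tataser → totoser
  ⇒ Sakular totoser
Sakular 'totoser' matches the regular reflex exactly, so the pair is cognate.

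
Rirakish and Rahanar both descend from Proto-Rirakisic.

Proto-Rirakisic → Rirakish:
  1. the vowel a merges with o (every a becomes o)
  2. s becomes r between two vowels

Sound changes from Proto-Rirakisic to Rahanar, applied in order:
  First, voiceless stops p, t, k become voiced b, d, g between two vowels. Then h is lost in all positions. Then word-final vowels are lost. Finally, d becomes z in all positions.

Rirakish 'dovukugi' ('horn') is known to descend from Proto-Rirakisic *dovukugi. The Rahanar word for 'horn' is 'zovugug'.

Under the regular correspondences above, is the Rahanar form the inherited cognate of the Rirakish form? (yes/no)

Derive the expected Rahanar reflex of *dovukugi:
Rahanar: *dovukugi > dovugugi > dovugug > zovugug  (by intervocalic voicing, apocope, unconditioned shift)
Rahanar 'zovugug' matches the regular reflex exactly, so the pair is cognate.

yes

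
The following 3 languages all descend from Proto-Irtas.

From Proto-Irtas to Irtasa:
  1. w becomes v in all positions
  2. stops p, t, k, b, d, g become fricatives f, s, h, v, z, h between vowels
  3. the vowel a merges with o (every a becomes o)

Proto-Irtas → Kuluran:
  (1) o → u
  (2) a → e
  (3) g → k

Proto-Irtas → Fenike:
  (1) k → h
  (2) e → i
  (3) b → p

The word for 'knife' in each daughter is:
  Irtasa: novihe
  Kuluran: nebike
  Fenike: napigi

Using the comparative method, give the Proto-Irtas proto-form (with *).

*nabige

Position 5: Irtasa has h, Kuluran has k, Fenike has g. Fenike preserves g here (none of its changes turn any other segment into g), so the proto-segment is *g.
Position 6: Irtasa has e, Kuluran has e, Fenike has i. Irtasa preserves e here (none of its changes turn any other segment into e), so the proto-segment is *e.
Position 3: Irtasa has v, Kuluran has b, Fenike has p. Kuluran preserves b here (none of its changes turn any other segment into b), so the proto-segment is *b.
This points to *nabige. Verify forward in each daughter:
Irtasa: start from *nabige.
  rule 1: no change — nabige
  rule 2 (intervocalic lenition): nabige → navihe
  rule 3 (vowel merger): navihe → novihe
  ⇒ Irtasa novihe
Kuluran: *nabige
  nabige (rule 1 does not apply)
  nabige → nebige   [vowel merger]
  nebige → nebike   [unconditioned shift]
  giving Kuluran nebike.
Fenike: *nabige > nabigi > napigi  (by vowel merger, unconditioned shift)
*nabige is the unique common source.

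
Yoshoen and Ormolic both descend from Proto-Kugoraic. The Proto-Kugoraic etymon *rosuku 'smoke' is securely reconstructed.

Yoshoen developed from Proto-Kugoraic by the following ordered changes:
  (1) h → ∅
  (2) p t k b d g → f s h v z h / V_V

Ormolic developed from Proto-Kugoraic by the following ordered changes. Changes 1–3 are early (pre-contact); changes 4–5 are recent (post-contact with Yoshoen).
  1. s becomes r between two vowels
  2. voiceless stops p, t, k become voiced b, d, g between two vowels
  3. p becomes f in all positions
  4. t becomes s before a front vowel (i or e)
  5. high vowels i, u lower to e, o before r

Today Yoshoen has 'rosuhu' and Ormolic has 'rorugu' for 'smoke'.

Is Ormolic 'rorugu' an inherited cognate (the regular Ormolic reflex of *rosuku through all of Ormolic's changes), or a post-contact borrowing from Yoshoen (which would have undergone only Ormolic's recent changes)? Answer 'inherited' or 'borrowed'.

inherited

If inherited, *rosuku would pass through all of Ormolic's changes:
Ormolic: *rosuku
  rosuku → roruku   [rhotacism]
  roruku → rorugu   [intervocalic voicing]
  rorugu (rule 3 does not apply)
  rorugu (rule 4 does not apply)
  rorugu (rule 5 does not apply)
  giving Ormolic rorugu.
If borrowed from Yoshoen 'rosuhu' after the early changes, it would undergo only the recent ones:
  rule 4 (palatalisation): no change (rosuhu)
  rule 5 (pre-rhotic lowering): no change (rosuhu)
  ⇒ as a loan: rosuhu
Ormolic 'rorugu' matches the inherited outcome exactly, so it is an inherited cognate, not a loan.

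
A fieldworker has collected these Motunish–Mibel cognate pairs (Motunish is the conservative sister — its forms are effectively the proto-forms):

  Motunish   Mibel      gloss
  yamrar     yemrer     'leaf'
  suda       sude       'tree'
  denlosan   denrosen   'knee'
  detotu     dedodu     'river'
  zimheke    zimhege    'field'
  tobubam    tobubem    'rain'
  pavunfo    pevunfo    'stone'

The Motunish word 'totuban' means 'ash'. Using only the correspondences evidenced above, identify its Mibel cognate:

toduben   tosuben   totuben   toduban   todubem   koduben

toduben

detotu ~ dedodu — Motunish t corresponds to Mibel d between vowels (before a back vowel).
denlosan ~ denrosen — Motunish a corresponds to Mibel e after a consonant, before a nasal.
Applying these to Motunish 'totuban':
  totuban → toduban   (t→d between vowels (before a back vowel))
  toduban → toduben   (a→e after a consonant, before a nasal)
So the Mibel cognate is 'toduben'.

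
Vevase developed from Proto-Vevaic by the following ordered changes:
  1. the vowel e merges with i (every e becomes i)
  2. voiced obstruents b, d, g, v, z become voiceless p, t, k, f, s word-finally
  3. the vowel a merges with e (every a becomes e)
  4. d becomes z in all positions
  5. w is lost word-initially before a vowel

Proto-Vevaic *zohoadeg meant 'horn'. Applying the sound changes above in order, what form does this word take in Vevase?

Vevase: *zohoadeg
  zohoadeg → zohoadig   [vowel merger]
  zohoadig → zohoadik   [final devoicing]
  zohoadik → zohoedik   [vowel merger]
  zohoedik → zohoezik   [unconditioned shift]
  zohoezik (rule 5 does not apply)
  giving Vevase zohoezik.

zohoezik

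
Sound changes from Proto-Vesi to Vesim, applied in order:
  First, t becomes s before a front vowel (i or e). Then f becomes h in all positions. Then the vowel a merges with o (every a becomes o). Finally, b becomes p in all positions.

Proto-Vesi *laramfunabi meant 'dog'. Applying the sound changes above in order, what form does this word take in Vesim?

Vesim: *laramfunabi
  laramfunabi (rule 1 does not apply)
  laramfunabi → laramhunabi   [unconditioned shift]
  laramhunabi → loromhunobi   [vowel merger]
  loromhunobi → loromhunopi   [unconditioned shift]
  giving Vesim loromhunopi.

loromhunopi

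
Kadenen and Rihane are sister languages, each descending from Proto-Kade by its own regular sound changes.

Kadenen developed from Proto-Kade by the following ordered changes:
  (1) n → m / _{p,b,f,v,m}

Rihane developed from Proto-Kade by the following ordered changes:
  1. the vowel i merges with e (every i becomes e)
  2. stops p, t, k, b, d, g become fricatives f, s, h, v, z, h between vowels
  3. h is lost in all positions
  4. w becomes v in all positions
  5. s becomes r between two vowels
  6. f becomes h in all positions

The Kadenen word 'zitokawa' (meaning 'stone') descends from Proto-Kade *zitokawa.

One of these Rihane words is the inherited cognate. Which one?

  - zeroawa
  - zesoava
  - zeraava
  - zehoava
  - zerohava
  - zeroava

zeroava

Rihane: start from *zitokawa.
  rule 1 (vowel merger): zitokawa → zetokawa
  rule 2 (intervocalic lenition): zetokawa → zesohawa
  rule 3 (h-loss): zesohawa → zesoawa
  rule 4 (unconditioned shift): zesoawa → zesoava
  rule 5 (rhotacism): zesoava → zeroava
  rule 6: no change — zeroava
  ⇒ Rihane zeroava
The other candidates each miss or misapply at least one Rihane change.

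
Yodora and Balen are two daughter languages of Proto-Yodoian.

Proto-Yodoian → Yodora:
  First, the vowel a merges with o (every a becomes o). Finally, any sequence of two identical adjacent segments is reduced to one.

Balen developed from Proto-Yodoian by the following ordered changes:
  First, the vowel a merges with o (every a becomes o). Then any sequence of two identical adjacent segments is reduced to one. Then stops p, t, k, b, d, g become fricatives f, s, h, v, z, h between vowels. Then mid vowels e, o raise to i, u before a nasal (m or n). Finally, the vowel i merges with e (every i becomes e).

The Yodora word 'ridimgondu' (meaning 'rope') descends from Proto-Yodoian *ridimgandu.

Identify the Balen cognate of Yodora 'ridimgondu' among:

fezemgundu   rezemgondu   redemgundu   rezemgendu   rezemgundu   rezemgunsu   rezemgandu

rezemgundu

Balen: start from *ridimgandu.
  rule 1 (vowel merger): ridimgandu → ridimgondu
  rule 2: no change — ridimgondu
  rule 3 (intervocalic lenition): ridimgondu → rizimgondu
  rule 4 (pre-nasal raising): rizimgondu → rizimgundu
  rule 5 (vowel merger): rizimgundu → rezemgundu
  ⇒ Balen rezemgundu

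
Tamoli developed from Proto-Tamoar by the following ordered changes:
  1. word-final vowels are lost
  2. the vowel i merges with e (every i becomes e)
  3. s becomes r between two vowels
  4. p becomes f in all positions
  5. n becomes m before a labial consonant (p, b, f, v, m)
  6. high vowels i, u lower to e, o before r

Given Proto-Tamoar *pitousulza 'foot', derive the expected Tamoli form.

Tamoli: start from *pitousulza.
  rule 1 (apocope): pitousulza → pitousulz
  rule 2 (vowel merger): pitousulz → petousulz
  rule 3 (rhotacism): petousulz → petourulz
  rule 4 (unconditioned shift): petourulz → fetourulz
  rule 5: no change — fetourulz
  rule 6 (pre-rhotic lowering): fetourulz → fetoorulz
  ⇒ Tamoli fetoorulz

fetoorulz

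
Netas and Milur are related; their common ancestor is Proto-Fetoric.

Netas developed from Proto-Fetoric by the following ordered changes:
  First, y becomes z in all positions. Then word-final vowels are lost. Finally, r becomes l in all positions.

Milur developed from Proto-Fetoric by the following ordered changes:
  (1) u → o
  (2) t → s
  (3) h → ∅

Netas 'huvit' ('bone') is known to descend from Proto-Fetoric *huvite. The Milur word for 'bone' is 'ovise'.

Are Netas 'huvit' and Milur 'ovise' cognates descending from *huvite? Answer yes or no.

Derive the expected Milur reflex of *huvite:
Milur: *huvite
  huvite → hovite   [vowel merger]
  hovite → hovise   [unconditioned shift]
  hovise → ovise   [h-loss]
  giving Milur ovise.
Milur 'ovise' matches the regular reflex exactly, so the pair is cognate.

yes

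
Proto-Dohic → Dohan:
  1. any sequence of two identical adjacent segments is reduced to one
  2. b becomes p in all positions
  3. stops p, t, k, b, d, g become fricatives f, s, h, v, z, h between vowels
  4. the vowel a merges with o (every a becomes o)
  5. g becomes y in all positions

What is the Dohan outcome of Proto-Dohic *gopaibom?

yofoifom

Dohan: start from *gopaibom.
  rule 1: no change — gopaibom
  rule 2 (unconditioned shift): gopaibom → gopaipom
  rule 3 (intervocalic lenition): gopaipom → gofaifom
  rule 4 (vowel merger): gofaifom → gofoifom
  rule 5 (unconditioned shift): gofoifom → yofoifom
  ⇒ Dohan yofoifom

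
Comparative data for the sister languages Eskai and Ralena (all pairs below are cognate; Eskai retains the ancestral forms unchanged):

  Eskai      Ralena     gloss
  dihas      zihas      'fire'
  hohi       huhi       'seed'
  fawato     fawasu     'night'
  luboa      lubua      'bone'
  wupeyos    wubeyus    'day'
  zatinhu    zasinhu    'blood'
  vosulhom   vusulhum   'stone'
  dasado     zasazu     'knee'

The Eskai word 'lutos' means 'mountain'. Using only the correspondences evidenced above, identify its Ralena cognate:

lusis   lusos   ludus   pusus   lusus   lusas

fawato ~ fawasu — Eskai t corresponds to Ralena s between vowels (before a back vowel).
hohi ~ huhi, wupeyos ~ wubeyus — Eskai o corresponds to Ralena u after a consonant, before a consonant other than r, m, n, p, b, f, v.
Applying these to Eskai 'lutos':
  lutos → lusos   (t→s between vowels (before a back vowel))
  lusos → lusus   (o→u after a consonant, before a consonant other than r, m, n, p, b, f, v)
So the Ralena cognate is 'lusus'.

lusus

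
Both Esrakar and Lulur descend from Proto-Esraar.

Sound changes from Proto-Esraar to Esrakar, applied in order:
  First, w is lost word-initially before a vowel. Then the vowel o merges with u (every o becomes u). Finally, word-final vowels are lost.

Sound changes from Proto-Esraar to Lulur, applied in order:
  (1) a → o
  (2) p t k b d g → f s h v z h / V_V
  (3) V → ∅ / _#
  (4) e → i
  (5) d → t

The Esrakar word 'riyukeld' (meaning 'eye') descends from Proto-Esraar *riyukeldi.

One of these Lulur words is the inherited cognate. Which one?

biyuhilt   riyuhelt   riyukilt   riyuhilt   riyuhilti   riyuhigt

riyuhilt

Lulur: *riyukeldi
  riyukeldi (rule 1 does not apply)
  riyukeldi → riyuheldi   [intervocalic lenition]
  riyuheldi → riyuheld   [apocope]
  riyuheld → riyuhild   [vowel merger]
  riyuhild → riyuhilt   [unconditioned shift]
  giving Lulur riyuhilt.
Among the options, 'riyuhilt' alone shows every Lulur change applied in order.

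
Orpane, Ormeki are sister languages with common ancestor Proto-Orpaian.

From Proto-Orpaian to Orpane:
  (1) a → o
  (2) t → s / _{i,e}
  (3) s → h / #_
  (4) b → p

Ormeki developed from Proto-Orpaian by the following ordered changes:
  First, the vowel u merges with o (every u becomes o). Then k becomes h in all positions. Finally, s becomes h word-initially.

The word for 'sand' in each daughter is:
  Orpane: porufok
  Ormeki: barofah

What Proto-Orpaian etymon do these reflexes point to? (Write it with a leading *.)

Position 4: Orpane has u, Ormeki has o. Orpane preserves u here (none of its changes turn any other segment into u), so the proto-segment is *u.
Position 7: Orpane has k, Ormeki has h. Orpane preserves k here (none of its changes turn any other segment into k), so the proto-segment is *k.
Position 6: Orpane has o, Ormeki has a. Ormeki preserves a here (none of its changes turn any other segment into a), so the proto-segment is *a.
Continuing position by position gives *barufak; check it forward:
Orpane: *barufak > borufok > porufok  (by vowel merger, unconditioned shift)
Ormeki: *barufak > barofak > barofah  (by vowel merger, unconditioned shift)
Only *barufak yields all of Orpane porufok, Ormeki barofah.

*barufak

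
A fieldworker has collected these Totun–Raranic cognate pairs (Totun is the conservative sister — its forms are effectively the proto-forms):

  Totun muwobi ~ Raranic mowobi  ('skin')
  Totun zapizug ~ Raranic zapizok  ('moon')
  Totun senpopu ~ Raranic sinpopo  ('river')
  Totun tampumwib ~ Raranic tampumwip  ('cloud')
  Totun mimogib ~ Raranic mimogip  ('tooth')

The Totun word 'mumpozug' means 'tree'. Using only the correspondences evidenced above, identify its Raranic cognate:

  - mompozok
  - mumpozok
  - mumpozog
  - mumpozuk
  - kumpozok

muwobi ~ mowobi, zapizug ~ zapizok — Totun u corresponds to Raranic o after a consonant, before a consonant other than r, m, n, p, b, f, v.
zapizug ~ zapizok — Totun g corresponds to Raranic k word-finally.
Applying these to Totun 'mumpozug':
  mumpozug → mumpozog   (u→o after a consonant, before a consonant other than r, m, n, p, b, f, v)
  mumpozog → mumpozok   (g→k word-finally)
So the Raranic cognate is 'mumpozok'.

mumpozok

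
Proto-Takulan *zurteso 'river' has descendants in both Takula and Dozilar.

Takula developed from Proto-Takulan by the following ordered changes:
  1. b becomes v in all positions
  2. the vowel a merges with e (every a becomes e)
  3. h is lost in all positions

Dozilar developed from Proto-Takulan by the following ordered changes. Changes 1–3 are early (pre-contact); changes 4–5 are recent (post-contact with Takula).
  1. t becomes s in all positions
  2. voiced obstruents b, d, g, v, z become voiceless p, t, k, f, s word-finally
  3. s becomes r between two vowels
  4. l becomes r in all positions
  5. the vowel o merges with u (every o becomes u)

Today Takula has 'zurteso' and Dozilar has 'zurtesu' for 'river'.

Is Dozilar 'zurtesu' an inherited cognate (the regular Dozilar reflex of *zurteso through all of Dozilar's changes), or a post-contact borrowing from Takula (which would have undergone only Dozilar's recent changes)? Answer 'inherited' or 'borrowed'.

If inherited, *zurteso would pass through all of Dozilar's changes:
Dozilar: start from *zurteso.
  rule 1 (unconditioned shift): zurteso → zurseso
  rule 2: no change — zurseso
  rule 3 (rhotacism): zurseso → zursero
  rule 4: no change — zursero
  rule 5 (vowel merger): zursero → zurseru
  ⇒ Dozilar zurseru
If borrowed from Takula 'zurteso' after the early changes, it would undergo only the recent ones:
  rule 4 (unconditioned shift): no change (zurteso)
  rule 5 (vowel merger): zurteso → zurtesu
  ⇒ as a loan: zurtesu
Dozilar 'zurtesu' matches the loan outcome 'zurtesu', not the inherited 'zurseru' — it skipped the early Dozilar changes, so it was borrowed from Takula.

borrowed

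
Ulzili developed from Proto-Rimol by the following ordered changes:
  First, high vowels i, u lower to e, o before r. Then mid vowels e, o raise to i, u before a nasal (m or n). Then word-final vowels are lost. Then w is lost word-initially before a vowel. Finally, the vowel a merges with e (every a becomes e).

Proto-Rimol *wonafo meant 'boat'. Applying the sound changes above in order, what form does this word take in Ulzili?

unef

Ulzili: *wonafo
  wonafo (rule 1 does not apply)
  wonafo → wunafo   [pre-nasal raising]
  wunafo → wunaf   [apocope]
  wunaf → unaf   [glide loss]
  unaf → unef   [vowel merger]
  giving Ulzili unef.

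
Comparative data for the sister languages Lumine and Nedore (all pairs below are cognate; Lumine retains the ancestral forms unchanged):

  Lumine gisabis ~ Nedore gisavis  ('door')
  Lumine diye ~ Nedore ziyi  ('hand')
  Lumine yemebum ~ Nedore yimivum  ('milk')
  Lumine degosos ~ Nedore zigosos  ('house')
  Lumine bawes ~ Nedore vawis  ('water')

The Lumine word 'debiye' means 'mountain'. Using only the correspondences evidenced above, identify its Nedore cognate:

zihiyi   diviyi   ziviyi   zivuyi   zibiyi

degosos ~ zigosos — Lumine d corresponds to Nedore z word-initially before a front vowel.
yemebum ~ yimivum — Lumine e corresponds to Nedore i after a consonant, before a labial obstruent.
gisabis ~ gisavis — Lumine b corresponds to Nedore v between vowels (before a front vowel).
diye ~ ziyi — Lumine e corresponds to Nedore i word-finally.
Applying these to Lumine 'debiye':
  debiye → zebiye   (d→z word-initially before a front vowel)
  zebiye → zibiye   (e→i after a consonant, before a labial obstruent)
  zibiye → ziviye   (b→v between vowels (before a front vowel))
  ziviye → ziviyi   (e→i word-finally)
So the Nedore cognate is 'ziviyi'.

ziviyi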